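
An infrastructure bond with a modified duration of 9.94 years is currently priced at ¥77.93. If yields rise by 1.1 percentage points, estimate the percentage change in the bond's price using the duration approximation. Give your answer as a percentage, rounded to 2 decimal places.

-10.93%

Duration approximation: ΔP/P ≈ -D_mod · Δy = -9.94 × (+0.011) = -0.109340.
As a percentage: -10.9340%.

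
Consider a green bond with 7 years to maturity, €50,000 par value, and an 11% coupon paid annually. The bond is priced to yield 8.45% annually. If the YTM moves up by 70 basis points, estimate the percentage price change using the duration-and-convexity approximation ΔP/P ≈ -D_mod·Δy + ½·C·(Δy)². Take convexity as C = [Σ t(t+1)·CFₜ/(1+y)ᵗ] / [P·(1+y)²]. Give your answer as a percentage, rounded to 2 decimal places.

With y = 0.0845:
  t   CF        PV=CF/(1+0.0845)^t    t·PV        t(t+1)·PV
  1     5,500.00     5,071.4615     5,071.4615      10,142.9230
  2     5,500.00     4,676.3131     9,352.6261      28,057.8783
  3     5,500.00     4,311.9530    12,935.8591      51,743.4362
  4     5,500.00     3,975.9825    15,903.9300      79,519.6500
  5     5,500.00     3,666.1895    18,330.9474     109,985.6846
  6     5,500.00     3,380.5343    20,283.2060     141,982.4421
  7    55,500.00    31,454.7392   220,183.1744   1,761,465.3952
  Σ                 56,537.1731   302,061.2045   2,182,897.4094
P = 56,537.1731; D_Mac = 5.34270 yrs; D_mod = 4.92642 yrs; C = 32.82767.
Duration effect: -4.92642 × (+0.007) = -0.034485
Convexity effect: 0.5 × 32.82767 × (0.007)² = +0.0008043
ΔP/P ≈ -0.034485 + 0.0008043 = -0.033681 = -3.3681%.

-3.37%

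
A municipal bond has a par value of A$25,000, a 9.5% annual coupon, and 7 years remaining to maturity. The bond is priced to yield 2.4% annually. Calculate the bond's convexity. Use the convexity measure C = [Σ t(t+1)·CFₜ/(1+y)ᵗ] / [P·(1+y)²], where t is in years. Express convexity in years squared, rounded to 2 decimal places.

With y = 0.024:
  t   CF        PV=CF/(1+0.024)^t    t·PV        t(t+1)·PV
  1     2,375.00     2,319.3359     2,319.3359       4,638.6719
  2     2,375.00     2,264.9765     4,529.9530      13,589.8590
  3     2,375.00     2,211.8911     6,635.6733      26,542.6934
  4     2,375.00     2,160.0499     8,640.1997      43,200.9983
  5     2,375.00     2,109.4237    10,547.1187      63,282.7124
  6     2,375.00     2,059.9841    12,359.9048      86,519.3334
  7    27,375.00    23,187.5269   162,312.6885   1,298,501.5081
  Σ                 36,313.1883   207,344.8740   1,536,275.7765
P = 36,313.1883.
Convexity = Σ t(t+1)·PV / [P·(1+y)²] = 1,536,275.7765 / (36,313.1883 × 1.048576) = 40.34641.

40.35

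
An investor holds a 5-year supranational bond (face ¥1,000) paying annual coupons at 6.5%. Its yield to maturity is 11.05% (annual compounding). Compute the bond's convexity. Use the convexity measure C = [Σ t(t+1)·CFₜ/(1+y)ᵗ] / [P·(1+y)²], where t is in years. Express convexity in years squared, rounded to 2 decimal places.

20.25

With y = 0.1105:
  t   CF        PV=CF/(1+0.1105)^t    t·PV        t(t+1)·PV
  1        65.00        58.5322        58.5322         117.0644
  2        65.00        52.7080       105.4159         316.2478
  3        65.00        47.4633       142.3898         569.5593
  4        65.00        42.7405       170.9618         854.8090
  5     1,065.00       630.6041     3,153.0205      18,918.1231
  Σ                    832.0480     3,630.3203      20,775.8036
P = 832.0480.
Convexity = Σ t(t+1)·PV / [P·(1+y)²] = 20,775.8036 / (832.0480 × 1.233210) = 20.24754.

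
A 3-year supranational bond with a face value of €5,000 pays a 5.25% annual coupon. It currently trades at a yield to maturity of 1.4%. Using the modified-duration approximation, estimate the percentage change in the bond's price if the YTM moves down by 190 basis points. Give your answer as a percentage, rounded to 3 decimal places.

Periodic yield y = 0.014. Modified duration first:
  t   CF        PV=CF/(1+0.014)^t    t·PV
  1       262.50       258.8757       258.8757
  2       262.50       255.3015       510.6030
  3     5,262.50     5,047.5223    15,142.5668
  Σ                  5,561.6995    15,912.0456
P = 5,561.6995; D_Mac = 2.86100 yrs; D_mod = 2.86100/(1+0.014) = 2.82150 yrs.
ΔP/P ≈ -D_mod · Δy = -2.82150 × (-0.019) = +0.053609 = +5.3609%.

+5.361%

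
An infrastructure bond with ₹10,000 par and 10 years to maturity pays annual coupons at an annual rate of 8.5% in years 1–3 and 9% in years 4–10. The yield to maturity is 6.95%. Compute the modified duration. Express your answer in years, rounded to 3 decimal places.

Periodic yield y = 0.0695. First find Macaulay duration:
  t   CF        PV=CF/(1+0.0695)^t    t·PV
  1       850.00       794.7639       794.7639
  2       850.00       743.1173     1,486.2345
  3       850.00       694.8268     2,084.4804
  4       900.00       687.8906     2,751.5623
  5       900.00       643.1889     3,215.9447
  6       900.00       601.3922     3,608.3531
  7       900.00       562.3115     3,936.1807
  8       900.00       525.7705     4,206.1638
  9       900.00       491.6040     4,424.4360
  10   10,900.00     5,566.9665    55,669.6651
  Σ                 11,311.8322    82,177.7845
P = 11,311.8322; Macaulay duration = 82,177.7845 / 11,311.8322 = 7.26476 years.
Modified duration = D_Mac / (1 + y) = 7.26476 / 1.0695 = 6.79267 years.

6.793 years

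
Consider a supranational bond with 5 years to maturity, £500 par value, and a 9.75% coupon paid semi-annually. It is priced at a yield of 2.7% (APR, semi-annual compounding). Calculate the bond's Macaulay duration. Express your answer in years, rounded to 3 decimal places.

4.213 years

Periodic yield y = 0.0135. Discount each cash flow and weight by its period:
  t   CF        PV=CF/(1+0.0135)^t    t·PV
  1       24.375        24.0503        24.0503
  2       24.375        23.7300        47.4599
  3       24.375        23.4139        70.2416
  4       24.375        23.1020        92.4080
  5       24.375        22.7943       113.9714
  6       24.375        22.4907       134.9439
  7       24.375        22.1911       155.3375
  8       24.375        21.8955       175.1639
  9       24.375        21.6038       194.4345
  10     524.375       458.5687     4,585.6874
  Σ                    663.8402     5,593.6986
Price P = Σ PV = 663.8402.
Macaulay duration = Σ(t·PV) / P = 5,593.6986 / 663.8402 = 8.42627 half-year periods.
In years: 8.42627 / 2 = 4.21314 years.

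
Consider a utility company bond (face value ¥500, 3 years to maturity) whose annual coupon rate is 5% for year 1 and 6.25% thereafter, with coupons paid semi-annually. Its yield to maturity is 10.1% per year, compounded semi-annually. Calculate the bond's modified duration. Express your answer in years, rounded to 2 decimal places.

2.66 years

Periodic yield y = 0.0505. First find Macaulay duration:
  t   CF        PV=CF/(1+0.0505)^t    t·PV
  1       12.500        11.8991        11.8991
  2       12.500        11.3271        22.6542
  3       15.625        13.4782        40.4346
  4       15.625        12.8303        51.3211
  5       15.625        12.2135        61.0674
  6      515.625       383.6698     2,302.0189
  Σ                    445.4179     2,489.3952
P = 445.4179; Macaulay duration = 2,489.3952 / 445.4179 = 5.58890 half-year periods = 2.79445 years.
Modified duration = D_Mac / (1 + y) = 2.79445 / 1.0505 = 2.66011 years.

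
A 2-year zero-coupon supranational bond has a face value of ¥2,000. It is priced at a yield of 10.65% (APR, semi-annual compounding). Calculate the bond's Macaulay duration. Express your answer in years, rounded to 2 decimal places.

2.00 years

A zero-coupon bond has a single cash flow at maturity, so its Macaulay duration equals its maturity: 2 years.
(Equivalently: 4 semi-annual periods ÷ 2 = 2 years.)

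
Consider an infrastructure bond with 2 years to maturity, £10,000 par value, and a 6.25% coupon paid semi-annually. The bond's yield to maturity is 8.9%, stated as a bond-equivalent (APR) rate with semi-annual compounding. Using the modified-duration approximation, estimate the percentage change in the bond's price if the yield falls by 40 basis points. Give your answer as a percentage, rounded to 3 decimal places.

+0.731%

Periodic yield y = 0.0445. Modified duration first:
  t   CF        PV=CF/(1+0.0445)^t    t·PV
  1       312.50       299.1862       299.1862
  2       312.50       286.4396       572.8793
  3       312.50       274.2361       822.7084
  4    10,312.50     8,664.2342    34,656.9369
  Σ                  9,524.0962    36,351.7108
P = 9,524.0962; D_Mac = 3.81681 half-year periods = 1.90841 yrs; D_mod = 1.90841/(1+0.0445) = 1.82710 yrs.
ΔP/P ≈ -D_mod · Δy = -1.82710 × (-0.004) = +0.007308 = +0.7308%.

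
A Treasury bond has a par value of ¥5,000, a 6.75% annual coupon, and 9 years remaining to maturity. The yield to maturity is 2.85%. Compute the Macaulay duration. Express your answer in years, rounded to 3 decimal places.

Periodic yield y = 0.0285. Discount each cash flow and weight by its year:
  t   CF        PV=CF/(1+0.0285)^t    t·PV
  1       337.50       328.1478       328.1478
  2       337.50       319.0547       638.1095
  3       337.50       310.2136       930.6409
  4       337.50       301.6175     1,206.4702
  5       337.50       293.2596     1,466.2982
  6       337.50       285.1333     1,710.8000
  7       337.50       277.2322     1,940.6256
  8       337.50       269.5500     2,156.4004
  9     5,337.50     4,144.7584    37,302.8259
  Σ                  6,528.9674    47,680.3184
Price P = Σ PV = 6,528.9674.
Macaulay duration = Σ(t·PV) / P = 47,680.3184 / 6,528.9674 = 7.30289 years.

7.303 years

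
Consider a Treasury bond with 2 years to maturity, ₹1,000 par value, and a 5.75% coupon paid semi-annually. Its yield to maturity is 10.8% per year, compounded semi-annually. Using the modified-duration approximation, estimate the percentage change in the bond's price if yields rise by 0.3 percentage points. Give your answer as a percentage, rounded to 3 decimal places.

Periodic yield y = 0.054. Modified duration first:
  t   CF        PV=CF/(1+0.054)^t    t·PV
  1        28.75        27.2770        27.2770
  2        28.75        25.8795        51.7591
  3        28.75        24.5536        73.6609
  4     1,028.75       833.5802     3,334.3209
  Σ                    911.2905     3,487.0180
P = 911.2905; D_Mac = 3.82646 half-year periods = 1.91323 yrs; D_mod = 1.91323/(1+0.054) = 1.81521 yrs.
ΔP/P ≈ -D_mod · Δy = -1.81521 × (+0.003) = -0.005446 = -0.5446%.

-0.545%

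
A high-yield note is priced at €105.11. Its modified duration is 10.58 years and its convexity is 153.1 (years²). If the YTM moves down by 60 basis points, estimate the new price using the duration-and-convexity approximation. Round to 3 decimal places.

€112.072

Duration effect: -D_mod·Δy = -10.58 × (-0.006) = +0.063480
Convexity effect: ½·C·(Δy)² = 0.5 × 153.1 × (-0.006)² = +0.0027558
ΔP/P ≈ +0.063480 + 0.0027558 = +0.0662358
New price ≈ 105.11 × (1 + 0.0662358) = 112.072044938.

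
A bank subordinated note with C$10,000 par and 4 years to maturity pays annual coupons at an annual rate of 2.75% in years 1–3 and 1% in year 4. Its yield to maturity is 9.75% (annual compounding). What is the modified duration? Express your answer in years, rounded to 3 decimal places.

Periodic yield y = 0.0975. First find Macaulay duration:
  t   CF        PV=CF/(1+0.0975)^t    t·PV
  1       275.00       250.5695       250.5695
  2       275.00       228.3093       456.6186
  3       275.00       208.0267       624.0801
  4    10,100.00     6,961.5069    27,846.0276
  Σ                  7,648.4124    29,177.2959
P = 7,648.4124; Macaulay duration = 29,177.2959 / 7,648.4124 = 3.81482 years.
Modified duration = D_Mac / (1 + y) = 3.81482 / 1.0975 = 3.47592 years.

3.476 years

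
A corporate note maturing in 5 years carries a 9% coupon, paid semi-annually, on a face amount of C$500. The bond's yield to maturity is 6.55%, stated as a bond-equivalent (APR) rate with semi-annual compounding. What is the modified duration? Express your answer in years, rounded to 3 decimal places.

4.050 years

Periodic yield y = 0.03275. First find Macaulay duration:
  t   CF        PV=CF/(1+0.03275)^t    t·PV
  1        22.50        21.7865        21.7865
  2        22.50        21.0956        42.1912
  3        22.50        20.4266        61.2799
  4        22.50        19.7789        79.1155
  5        22.50        19.1517        95.7583
  6        22.50        18.5443       111.2660
  7        22.50        17.9563       125.6939
  8        22.50        17.3868       139.0948
  9        22.50        16.8355       151.5194
  10      522.50       378.5596     3,785.5959
  Σ                    551.5218     4,613.3015
P = 551.5218; Macaulay duration = 4,613.3015 / 551.5218 = 8.36468 half-year periods = 4.18234 years.
Modified duration = D_Mac / (1 + y) = 4.18234 / 1.03275 = 4.04971 years.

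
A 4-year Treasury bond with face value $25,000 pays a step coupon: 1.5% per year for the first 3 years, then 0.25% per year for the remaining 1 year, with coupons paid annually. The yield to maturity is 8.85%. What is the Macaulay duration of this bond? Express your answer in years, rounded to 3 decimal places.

Periodic yield y = 0.0885. Discount each cash flow and weight by its year:
  t   CF        PV=CF/(1+0.0885)^t    t·PV
  1       375.00       344.5108       344.5108
  2       375.00       316.5005       633.0010
  3       375.00       290.7676       872.3027
  4    25,062.50    17,852.9775    71,411.9098
  Σ                 18,804.7563    73,261.7243
Price P = Σ PV = 18,804.7563.
Macaulay duration = Σ(t·PV) / P = 73,261.7243 / 18,804.7563 = 3.89591 years.

3.896 years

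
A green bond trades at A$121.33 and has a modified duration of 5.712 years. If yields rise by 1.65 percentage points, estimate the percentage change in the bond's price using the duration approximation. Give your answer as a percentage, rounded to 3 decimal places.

Duration approximation: ΔP/P ≈ -D_mod · Δy = -5.712 × (+0.0165) = -0.094248.
As a percentage: -9.4248%.

-9.425%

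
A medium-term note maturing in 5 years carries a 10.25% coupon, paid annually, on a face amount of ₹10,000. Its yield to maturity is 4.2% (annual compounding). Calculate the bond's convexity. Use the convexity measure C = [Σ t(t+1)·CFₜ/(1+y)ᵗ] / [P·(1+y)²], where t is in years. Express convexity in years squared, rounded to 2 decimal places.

With y = 0.042:
  t   CF        PV=CF/(1+0.042)^t    t·PV        t(t+1)·PV
  1     1,025.00       983.6852       983.6852       1,967.3704
  2     1,025.00       944.0357     1,888.0714       5,664.2143
  3     1,025.00       905.9844     2,717.9531      10,871.8125
  4     1,025.00       869.4668     3,477.8671      17,389.3354
  5    11,025.00     8,975.1146    44,875.5731     269,253.4384
  Σ                 12,678.2867    53,943.1500     305,146.1712
P = 12,678.2867.
Convexity = Σ t(t+1)·PV / [P·(1+y)²] = 305,146.1712 / (12,678.2867 × 1.085764) = 22.16726.

22.17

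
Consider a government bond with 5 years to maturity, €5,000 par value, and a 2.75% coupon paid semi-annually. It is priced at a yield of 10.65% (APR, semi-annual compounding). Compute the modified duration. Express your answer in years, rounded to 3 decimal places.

Periodic yield y = 0.05325. First find Macaulay duration:
  t   CF        PV=CF/(1+0.05325)^t    t·PV
  1        68.75        65.2742        65.2742
  2        68.75        61.9740       123.9481
  3        68.75        58.8408       176.5223
  4        68.75        55.8659       223.4636
  5        68.75        53.0414       265.2072
  6        68.75        50.3598       302.1587
  7        68.75        47.8137       334.6960
  8        68.75        45.3964       363.1708
  9        68.75        43.1012       387.9109
  10    5,068.75     3,017.0756    30,170.7561
  Σ                  3,498.7430    32,413.1079
P = 3,498.7430; Macaulay duration = 32,413.1079 / 3,498.7430 = 9.26422 half-year periods = 4.63211 years.
Modified duration = D_Mac / (1 + y) = 4.63211 / 1.05325 = 4.39792 years.

4.398 years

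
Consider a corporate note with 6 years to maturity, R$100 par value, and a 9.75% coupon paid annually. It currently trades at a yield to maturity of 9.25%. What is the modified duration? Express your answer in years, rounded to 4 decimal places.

Periodic yield y = 0.0925. First find Macaulay duration:
  t   CF        PV=CF/(1+0.0925)^t    t·PV
  1         9.75         8.9245         8.9245
  2         9.75         8.1689        16.3377
  3         9.75         7.4772        22.4317
  4         9.75         6.8441        27.3766
  5         9.75         6.2647        31.3233
  6       109.75        64.5470       387.2818
  Σ                    102.2263       493.6755
P = 102.2263; Macaulay duration = 493.6755 / 102.2263 = 4.82924 years.
Modified duration = D_Mac / (1 + y) = 4.82924 / 1.0925 = 4.42036 years.

4.4204 years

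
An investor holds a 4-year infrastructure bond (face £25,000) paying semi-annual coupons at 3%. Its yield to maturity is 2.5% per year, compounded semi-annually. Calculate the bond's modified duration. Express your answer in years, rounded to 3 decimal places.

3.754 years

Periodic yield y = 0.0125. First find Macaulay duration:
  t   CF        PV=CF/(1+0.0125)^t    t·PV
  1       375.00       370.3704       370.3704
  2       375.00       365.7979       731.5958
  3       375.00       361.2819     1,083.8456
  4       375.00       356.8216     1,427.2864
  5       375.00       352.4164     1,762.0820
  6       375.00       348.0656     2,088.3935
  7       375.00       343.7685     2,406.3793
  8    25,375.00    22,974.4856   183,795.8846
  Σ                 25,473.0078   193,665.8376
P = 25,473.0078; Macaulay duration = 193,665.8376 / 25,473.0078 = 7.60279 half-year periods = 3.80139 years.
Modified duration = D_Mac / (1 + y) = 3.80139 / 1.0125 = 3.75446 years.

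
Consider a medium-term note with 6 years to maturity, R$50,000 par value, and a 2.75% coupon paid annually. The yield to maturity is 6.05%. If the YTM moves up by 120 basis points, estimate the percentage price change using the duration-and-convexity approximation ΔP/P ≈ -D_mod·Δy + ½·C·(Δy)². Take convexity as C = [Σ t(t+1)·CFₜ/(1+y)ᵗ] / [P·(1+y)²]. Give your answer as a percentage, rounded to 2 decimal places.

With y = 0.0605:
  t   CF        PV=CF/(1+0.0605)^t    t·PV        t(t+1)·PV
  1     1,375.00     1,296.5582     1,296.5582       2,593.1165
  2     1,375.00     1,222.5914     2,445.1829       7,335.5487
  3     1,375.00     1,152.8444     3,458.5331      13,834.1323
  4     1,375.00     1,087.0762     4,348.3050      21,741.5250
  5     1,375.00     1,025.0601     5,125.3006      30,751.8033
  6    51,375.00    36,115.0148   216,690.0891   1,516,830.6237
  Σ                 41,899.1452   233,363.9688   1,593,086.7494
P = 41,899.1452; D_Mac = 5.56966 yrs; D_mod = 5.25192 yrs; C = 33.80749.
Duration effect: -5.25192 × (+0.012) = -0.063023
Convexity effect: 0.5 × 33.80749 × (0.012)² = +0.0024341
ΔP/P ≈ -0.063023 + 0.0024341 = -0.060589 = -6.0589%.

-6.06%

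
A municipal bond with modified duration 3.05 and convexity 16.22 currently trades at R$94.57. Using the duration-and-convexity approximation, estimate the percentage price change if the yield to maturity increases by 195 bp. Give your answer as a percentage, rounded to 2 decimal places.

-5.64%

Duration effect: -D_mod·Δy = -3.05 × (+0.0195) = -0.059475
Convexity effect: ½·C·(Δy)² = 0.5 × 16.22 × (0.0195)² = +0.0030838275
ΔP/P ≈ -0.059475 + 0.0030838275 = -0.0563911725
= -5.63911725%.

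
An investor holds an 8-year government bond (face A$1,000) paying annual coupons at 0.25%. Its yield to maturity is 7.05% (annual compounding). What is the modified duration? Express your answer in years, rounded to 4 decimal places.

Periodic yield y = 0.0705. First find Macaulay duration:
  t   CF        PV=CF/(1+0.0705)^t    t·PV
  1         2.50         2.3354         2.3354
  2         2.50         2.1816         4.3631
  3         2.50         2.0379         6.1137
  4         2.50         1.9037         7.6147
  5         2.50         1.7783         8.8915
  6         2.50         1.6612         9.9672
  7         2.50         1.5518        10.8625
  8     1,002.50       581.2875     4,650.3003
  Σ                    594.7373     4,700.4483
P = 594.7373; Macaulay duration = 4,700.4483 / 594.7373 = 7.90340 years.
Modified duration = D_Mac / (1 + y) = 7.90340 / 1.0705 = 7.38291 years.

7.3829 years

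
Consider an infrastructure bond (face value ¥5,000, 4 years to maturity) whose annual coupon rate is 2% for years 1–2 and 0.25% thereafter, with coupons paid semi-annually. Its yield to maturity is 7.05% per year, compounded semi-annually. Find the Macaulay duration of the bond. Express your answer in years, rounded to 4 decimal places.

Periodic yield y = 0.03525. Discount each cash flow and weight by its period:
  t   CF        PV=CF/(1+0.03525)^t    t·PV
  1        50.00        48.2975        48.2975
  2        50.00        46.6530        93.3060
  3        50.00        45.0645       135.1934
  4        50.00        43.5300       174.1202
  5         6.25         5.2560        26.2799
  6         6.25         5.0770        30.4621
  7         6.25         4.9041        34.3290
  8     5,006.25     3,794.4656    30,355.7248
  Σ                  3,993.2478    30,897.7129
Price P = Σ PV = 3,993.2478.
Macaulay duration = Σ(t·PV) / P = 30,897.7129 / 3,993.2478 = 7.73749 half-year periods.
In years: 7.73749 / 2 = 3.86874 years.

3.8687 years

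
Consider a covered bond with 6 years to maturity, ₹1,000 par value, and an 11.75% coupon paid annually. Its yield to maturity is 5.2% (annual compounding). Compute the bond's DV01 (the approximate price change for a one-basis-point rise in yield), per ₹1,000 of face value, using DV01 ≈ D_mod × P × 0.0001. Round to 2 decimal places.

Periodic yield y = 0.052.
  t   CF        PV=CF/(1+0.052)^t    t·PV
  1       117.50       111.6920       111.6920
  2       117.50       106.1711       212.3422
  3       117.50       100.9231       302.7693
  4       117.50        95.9345       383.7381
  5       117.50        91.1925       455.9625
  6     1,117.50       824.4287     4,946.5721
  Σ                  1,330.3420     6,413.0763
P = 1,330.3420; D_Mac = 4.82062 yrs; D_mod = 4.58234 yrs.
DV01 ≈ 4.58234 × 1,330.3420 × 0.0001 = 0.609608.

₹0.61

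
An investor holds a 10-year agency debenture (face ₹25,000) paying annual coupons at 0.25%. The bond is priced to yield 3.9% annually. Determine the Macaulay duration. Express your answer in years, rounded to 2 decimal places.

9.86 years

Periodic yield y = 0.039. Discount each cash flow and weight by its year:
  t   CF        PV=CF/(1+0.039)^t    t·PV
  1        62.50        60.1540        60.1540
  2        62.50        57.8960       115.7921
  3        62.50        55.7229       167.1686
  4        62.50        53.6312       214.5250
  5        62.50        51.6181       258.0907
  6        62.50        49.6806       298.0835
  7        62.50        47.8158       334.7104
  8        62.50        46.0210       368.1676
  9        62.50        44.2935       398.6416
  10   25,062.50    17,094.9925   170,949.9249
  Σ                 17,561.8256   173,165.2584
Price P = Σ PV = 17,561.8256.
Macaulay duration = Σ(t·PV) / P = 173,165.2584 / 17,561.8256 = 9.86032 years.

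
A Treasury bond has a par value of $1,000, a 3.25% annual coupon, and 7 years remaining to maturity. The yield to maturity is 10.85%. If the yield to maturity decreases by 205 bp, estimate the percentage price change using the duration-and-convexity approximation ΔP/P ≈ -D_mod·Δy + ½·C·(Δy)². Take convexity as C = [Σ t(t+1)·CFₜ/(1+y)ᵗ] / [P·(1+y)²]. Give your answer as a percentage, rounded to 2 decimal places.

With y = 0.1085:
  t   CF        PV=CF/(1+0.1085)^t    t·PV        t(t+1)·PV
  1        32.50        29.3189        29.3189          58.6378
  2        32.50        26.4492        52.8983         158.6950
  3        32.50        23.8603        71.5810         286.3238
  4        32.50        21.5249        86.0995         430.4974
  5        32.50        19.4180        97.0901         582.5405
  6        32.50        17.5174       105.1043         735.7300
  7     1,032.50       502.0421     3,514.2950      28,114.3602
  Σ                    640.1308     3,956.3871      30,366.7848
P = 640.1308; D_Mac = 6.18059 yrs; D_mod = 5.57564 yrs; C = 38.60635.
Duration effect: -5.57564 × (-0.0205) = +0.114301
Convexity effect: 0.5 × 38.60635 × (-0.0205)² = +0.0081122
ΔP/P ≈ +0.114301 + 0.0081122 = +0.122413 = +12.2413%.

+12.24%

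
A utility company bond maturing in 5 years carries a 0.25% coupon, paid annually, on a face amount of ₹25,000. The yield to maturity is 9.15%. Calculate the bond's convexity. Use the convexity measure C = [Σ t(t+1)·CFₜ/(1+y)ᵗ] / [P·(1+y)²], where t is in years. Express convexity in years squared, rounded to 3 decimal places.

With y = 0.0915:
  t   CF        PV=CF/(1+0.0915)^t    t·PV        t(t+1)·PV
  1        62.50        57.2607        57.2607         114.5213
  2        62.50        52.4605       104.9210         314.7631
  3        62.50        48.0628       144.1883         576.7532
  4        62.50        44.0337       176.1348         880.6738
  5    25,062.50    16,177.2870    80,886.4349     485,318.6093
  Σ                 16,379.1046    81,368.9396     487,205.3207
P = 16,379.1046.
Convexity = Σ t(t+1)·PV / [P·(1+y)²] = 487,205.3207 / (16,379.1046 × 1.191372) = 24.96746.

24.967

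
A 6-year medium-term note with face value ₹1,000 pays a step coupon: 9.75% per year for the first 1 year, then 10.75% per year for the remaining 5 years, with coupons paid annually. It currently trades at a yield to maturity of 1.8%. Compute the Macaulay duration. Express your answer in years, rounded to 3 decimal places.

Periodic yield y = 0.018. Discount each cash flow and weight by its year:
  t   CF        PV=CF/(1+0.018)^t    t·PV
  1        97.50        95.7760        95.7760
  2       107.50       103.7320       207.4641
  3       107.50       101.8979       305.6936
  4       107.50       100.0961       400.3846
  5       107.50        98.3263       491.6314
  6     1,107.50       995.0779     5,970.4672
  Σ                  1,494.9062     7,471.4169
Price P = Σ PV = 1,494.9062.
Macaulay duration = Σ(t·PV) / P = 7,471.4169 / 1,494.9062 = 4.99792 years.

4.998 years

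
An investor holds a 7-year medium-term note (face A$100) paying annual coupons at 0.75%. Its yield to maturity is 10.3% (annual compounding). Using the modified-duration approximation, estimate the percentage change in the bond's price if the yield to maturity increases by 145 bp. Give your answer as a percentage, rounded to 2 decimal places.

Periodic yield y = 0.103. Modified duration first:
  t   CF        PV=CF/(1+0.103)^t    t·PV
  1         0.75         0.6800         0.6800
  2         0.75         0.6165         1.2329
  3         0.75         0.5589         1.6767
  4         0.75         0.5067         2.0268
  5         0.75         0.4594         2.2970
  6         0.75         0.4165         2.4990
  7       100.75        50.7243       355.0704
  Σ                     53.9623       365.4828
P = 53.9623; D_Mac = 6.77293 yrs; D_mod = 6.77293/(1+0.103) = 6.14046 yrs.
ΔP/P ≈ -D_mod · Δy = -6.14046 × (+0.0145) = -0.089037 = -8.9037%.

-8.90%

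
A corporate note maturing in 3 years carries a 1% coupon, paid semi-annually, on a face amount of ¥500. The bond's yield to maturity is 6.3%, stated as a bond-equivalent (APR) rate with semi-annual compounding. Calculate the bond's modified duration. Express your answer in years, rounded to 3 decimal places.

Periodic yield y = 0.0315. First find Macaulay duration:
  t   CF        PV=CF/(1+0.0315)^t    t·PV
  1         2.50         2.4237         2.4237
  2         2.50         2.3496         4.6993
  3         2.50         2.2779         6.8337
  4         2.50         2.2083         8.8333
  5         2.50         2.1409        10.7044
  6       502.50       417.1773     2,503.0638
  Σ                    428.5777     2,536.5582
P = 428.5777; Macaulay duration = 2,536.5582 / 428.5777 = 5.91855 half-year periods = 2.95927 years.
Modified duration = D_Mac / (1 + y) = 2.95927 / 1.0315 = 2.86890 years.

2.869 years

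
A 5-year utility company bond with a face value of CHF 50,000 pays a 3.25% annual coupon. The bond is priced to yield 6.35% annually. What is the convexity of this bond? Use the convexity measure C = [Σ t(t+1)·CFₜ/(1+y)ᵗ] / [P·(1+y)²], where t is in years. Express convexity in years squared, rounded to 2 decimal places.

24.20

With y = 0.0635:
  t   CF        PV=CF/(1+0.0635)^t    t·PV        t(t+1)·PV
  1     1,625.00     1,527.9737     1,527.9737       3,055.9473
  2     1,625.00     1,436.7406     2,873.4813       8,620.4438
  3     1,625.00     1,350.9550     4,052.8650      16,211.4600
  4     1,625.00     1,270.2915     5,081.1660      25,405.8298
  5    51,625.00    37,946.5759   189,732.8795   1,138,397.2768
  Σ                 43,532.5367   203,268.3654   1,191,690.9578
P = 43,532.5367.
Convexity = Σ t(t+1)·PV / [P·(1+y)²] = 1,191,690.9578 / (43,532.5367 × 1.131032) = 24.20331.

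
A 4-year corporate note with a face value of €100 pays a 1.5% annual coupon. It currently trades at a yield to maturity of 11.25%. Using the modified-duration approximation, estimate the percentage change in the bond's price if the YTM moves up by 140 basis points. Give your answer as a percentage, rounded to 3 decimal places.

Periodic yield y = 0.1125. Modified duration first:
  t   CF        PV=CF/(1+0.1125)^t    t·PV
  1         1.50         1.3483         1.3483
  2         1.50         1.2120         2.4239
  3         1.50         1.0894         3.2682
  4       101.50        66.2622       265.0489
  Σ                     69.9119       272.0893
P = 69.9119; D_Mac = 3.89189 yrs; D_mod = 3.89189/(1+0.1125) = 3.49833 yrs.
ΔP/P ≈ -D_mod · Δy = -3.49833 × (+0.014) = -0.048977 = -4.8977%.

-4.898%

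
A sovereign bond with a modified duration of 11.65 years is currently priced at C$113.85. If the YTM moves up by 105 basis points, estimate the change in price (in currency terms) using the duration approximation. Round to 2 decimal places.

Duration approximation: ΔP/P ≈ -D_mod · Δy = -11.65 × (+0.0105) = -0.122325.
ΔP ≈ 113.85 × (-0.122325) = -13.92670125.

-C$13.93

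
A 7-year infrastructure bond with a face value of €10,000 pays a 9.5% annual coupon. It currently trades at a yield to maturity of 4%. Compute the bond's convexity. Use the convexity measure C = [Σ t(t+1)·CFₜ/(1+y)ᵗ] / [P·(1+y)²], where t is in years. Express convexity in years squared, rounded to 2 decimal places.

With y = 0.04:
  t   CF        PV=CF/(1+0.04)^t    t·PV        t(t+1)·PV
  1       950.00       913.4615       913.4615       1,826.9231
  2       950.00       878.3284     1,756.6568       5,269.9704
  3       950.00       844.5465     2,533.6396      10,134.5585
  4       950.00       812.0640     3,248.2559      16,241.2796
  5       950.00       780.8308     3,904.1538      23,424.9225
  6       950.00       750.7988     4,504.7928      31,533.5496
  7    10,950.00     8,321.1001    58,247.7004     465,981.6031
  Σ                 13,301.1301    75,108.6608     554,412.8068
P = 13,301.1301.
Convexity = Σ t(t+1)·PV / [P·(1+y)²] = 554,412.8068 / (13,301.1301 × 1.081600) = 38.53701.

38.54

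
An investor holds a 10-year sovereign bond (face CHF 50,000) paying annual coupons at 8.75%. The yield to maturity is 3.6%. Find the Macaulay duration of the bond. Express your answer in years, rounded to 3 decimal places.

Periodic yield y = 0.036. Discount each cash flow and weight by its year:
  t   CF        PV=CF/(1+0.036)^t    t·PV
  1     4,375.00     4,222.9730     4,222.9730
  2     4,375.00     4,076.2287     8,152.4575
  3     4,375.00     3,934.5837    11,803.7512
  4     4,375.00     3,797.8607    15,191.4430
  5     4,375.00     3,665.8887    18,329.4437
  6     4,375.00     3,538.5026    21,231.0159
  7     4,375.00     3,415.5431    23,908.8017
  8     4,375.00     3,296.8563    26,374.8502
  9     4,375.00     3,182.2937    28,640.6433
  10   54,375.00    38,176.9928   381,769.9278
  Σ                 71,307.7234   539,625.3071
Price P = Σ PV = 71,307.7234.
Macaulay duration = Σ(t·PV) / P = 539,625.3071 / 71,307.7234 = 7.56756 years.

7.568 years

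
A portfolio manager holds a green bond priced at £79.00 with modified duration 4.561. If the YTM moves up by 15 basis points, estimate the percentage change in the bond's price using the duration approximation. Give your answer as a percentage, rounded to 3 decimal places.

-0.684%

Duration approximation: ΔP/P ≈ -D_mod · Δy = -4.561 × (+0.0015) = -0.0068415.
As a percentage: -0.68415%.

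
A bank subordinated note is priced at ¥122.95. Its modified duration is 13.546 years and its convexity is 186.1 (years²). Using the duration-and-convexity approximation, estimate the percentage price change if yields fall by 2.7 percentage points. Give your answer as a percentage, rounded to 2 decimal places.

Duration effect: -D_mod·Δy = -13.546 × (-0.027) = +0.365742
Convexity effect: ½·C·(Δy)² = 0.5 × 186.1 × (-0.027)² = +0.06783345
ΔP/P ≈ +0.365742 + 0.06783345 = +0.43357545
= +43.357545%.

+43.36%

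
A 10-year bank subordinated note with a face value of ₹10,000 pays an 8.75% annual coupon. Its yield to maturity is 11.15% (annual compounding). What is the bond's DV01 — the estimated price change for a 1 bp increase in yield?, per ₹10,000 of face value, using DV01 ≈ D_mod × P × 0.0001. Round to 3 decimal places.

Periodic yield y = 0.1115.
  t   CF        PV=CF/(1+0.1115)^t    t·PV
  1       875.00       787.2245       787.2245
  2       875.00       708.2541     1,416.5083
  3       875.00       637.2057     1,911.6171
  4       875.00       573.2845     2,293.1379
  5       875.00       515.7755     2,578.8776
  6       875.00       464.0355     2,784.2133
  7       875.00       417.4859     2,922.4011
  8       875.00       375.6058     3,004.8466
  9       875.00       337.9270     3,041.3427
  10   10,875.00     3,778.6320    37,786.3198
  Σ                  8,595.4305    58,526.4887
P = 8,595.4305; D_Mac = 6.80902 yrs; D_mod = 6.12598 yrs.
DV01 ≈ 6.12598 × 8,595.4305 × 0.0001 = 5.265541.

₹5.266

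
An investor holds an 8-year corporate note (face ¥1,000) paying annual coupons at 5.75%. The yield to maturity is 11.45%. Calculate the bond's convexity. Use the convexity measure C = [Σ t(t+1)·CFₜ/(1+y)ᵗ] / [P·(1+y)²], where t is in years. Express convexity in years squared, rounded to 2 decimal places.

42.31

With y = 0.1145:
  t   CF        PV=CF/(1+0.1145)^t    t·PV        t(t+1)·PV
  1        57.50        51.5926        51.5926         103.1853
  2        57.50        46.2922        92.5844         277.7531
  3        57.50        41.5363       124.6088         498.4354
  4        57.50        37.2690       149.0759         745.3797
  5        57.50        33.4401       167.2005       1,003.2028
  6        57.50        30.0046       180.0274       1,260.1919
  7        57.50        26.9220       188.4540       1,507.6321
  8     1,057.50       444.2626     3,554.1011      31,986.9101
  Σ                    711.3194     4,507.6448      37,382.6904
P = 711.3194.
Convexity = Σ t(t+1)·PV / [P·(1+y)²] = 37,382.6904 / (711.3194 × 1.242110) = 42.31027.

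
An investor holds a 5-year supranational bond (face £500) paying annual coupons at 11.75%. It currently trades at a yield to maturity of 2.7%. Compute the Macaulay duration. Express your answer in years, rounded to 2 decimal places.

4.21 years

Periodic yield y = 0.027. Discount each cash flow and weight by its year:
  t   CF        PV=CF/(1+0.027)^t    t·PV
  1        58.75        57.2055        57.2055
  2        58.75        55.7015       111.4030
  3        58.75        54.2371       162.7113
  4        58.75        52.8112       211.2448
  5       558.75       489.0636     2,445.3179
  Σ                    709.0189     2,987.8825
Price P = Σ PV = 709.0189.
Macaulay duration = Σ(t·PV) / P = 2,987.8825 / 709.0189 = 4.21411 years.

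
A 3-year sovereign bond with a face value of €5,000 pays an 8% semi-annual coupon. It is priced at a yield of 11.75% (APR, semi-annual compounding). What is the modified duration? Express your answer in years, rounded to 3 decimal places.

2.560 years

Periodic yield y = 0.05875. First find Macaulay duration:
  t   CF        PV=CF/(1+0.05875)^t    t·PV
  1       200.00       188.9020       188.9020
  2       200.00       178.4198       356.8397
  3       200.00       168.5193       505.5580
  4       200.00       159.1682       636.6728
  5       200.00       150.3360       751.6798
  6     5,200.00     3,691.8394    22,151.0366
  Σ                  4,537.1848    24,590.6888
P = 4,537.1848; Macaulay duration = 24,590.6888 / 4,537.1848 = 5.41981 half-year periods = 2.70991 years.
Modified duration = D_Mac / (1 + y) = 2.70991 / 1.05875 = 2.55953 years.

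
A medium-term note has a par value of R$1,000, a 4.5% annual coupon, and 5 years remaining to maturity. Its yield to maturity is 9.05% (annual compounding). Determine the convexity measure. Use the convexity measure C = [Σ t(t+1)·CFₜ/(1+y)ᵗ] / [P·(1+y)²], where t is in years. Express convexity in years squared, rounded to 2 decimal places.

With y = 0.0905:
  t   CF        PV=CF/(1+0.0905)^t    t·PV        t(t+1)·PV
  1        45.00        41.2655        41.2655          82.5309
  2        45.00        37.8409        75.6818         227.0453
  3        45.00        34.7005       104.1014         416.4058
  4        45.00        31.8207       127.2828         636.4142
  5     1,045.00       677.6227     3,388.1135      20,328.6808
  Σ                    823.2502     3,736.4450      21,691.0769
P = 823.2502.
Convexity = Σ t(t+1)·PV / [P·(1+y)²] = 21,691.0769 / (823.2502 × 1.189190) = 22.15633.

22.16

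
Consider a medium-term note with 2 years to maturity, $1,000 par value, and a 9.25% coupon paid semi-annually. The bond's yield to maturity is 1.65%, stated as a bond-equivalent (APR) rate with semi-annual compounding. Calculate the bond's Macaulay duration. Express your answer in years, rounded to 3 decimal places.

1.881 years

Periodic yield y = 0.00825. Discount each cash flow and weight by its period:
  t   CF        PV=CF/(1+0.00825)^t    t·PV
  1        46.25        45.8716        45.8716
  2        46.25        45.4962        90.9924
  3        46.25        45.1239       135.3718
  4     1,046.25     1,012.4243     4,049.6971
  Σ                  1,148.9160     4,321.9329
Price P = Σ PV = 1,148.9160.
Macaulay duration = Σ(t·PV) / P = 4,321.9329 / 1,148.9160 = 3.76175 half-year periods.
In years: 3.76175 / 2 = 1.88087 years.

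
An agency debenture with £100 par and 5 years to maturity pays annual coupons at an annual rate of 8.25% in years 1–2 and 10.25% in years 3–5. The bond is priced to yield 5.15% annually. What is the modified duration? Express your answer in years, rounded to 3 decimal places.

4.114 years

Periodic yield y = 0.0515. First find Macaulay duration:
  t   CF        PV=CF/(1+0.0515)^t    t·PV
  1         8.25         7.8459         7.8459
  2         8.25         7.4617        14.9233
  3        10.25         8.8165        26.4495
  4        10.25         8.3847        33.5387
  5       110.25        85.7694       428.8468
  Σ                    118.2781       511.6043
P = 118.2781; Macaulay duration = 511.6043 / 118.2781 = 4.32543 years.
Modified duration = D_Mac / (1 + y) = 4.32543 / 1.0515 = 4.11358 years.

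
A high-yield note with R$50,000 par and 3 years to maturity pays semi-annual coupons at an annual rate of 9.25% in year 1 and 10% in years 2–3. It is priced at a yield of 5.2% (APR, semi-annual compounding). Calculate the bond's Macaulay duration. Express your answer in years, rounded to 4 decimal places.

2.7002 years

Periodic yield y = 0.026. Discount each cash flow and weight by its period:
  t   CF        PV=CF/(1+0.026)^t    t·PV
  1     2,312.50     2,253.8986     2,253.8986
  2     2,312.50     2,196.7823     4,393.5646
  3     2,500.00     2,314.7171     6,944.1514
  4     2,500.00     2,256.0596     9,024.2383
  5     2,500.00     2,198.8885    10,994.4424
  6    52,500.00    45,006.4894   270,038.9366
  Σ                 56,226.8356   303,649.2320
Price P = Σ PV = 56,226.8356.
Macaulay duration = Σ(t·PV) / P = 303,649.2320 / 56,226.8356 = 5.40043 half-year periods.
In years: 5.40043 / 2 = 2.70022 years.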